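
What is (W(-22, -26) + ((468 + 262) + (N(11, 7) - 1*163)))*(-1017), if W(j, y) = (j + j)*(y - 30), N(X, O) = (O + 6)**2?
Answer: -3254400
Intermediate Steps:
N(X, O) = (6 + O)**2
W(j, y) = 2*j*(-30 + y) (W(j, y) = (2*j)*(-30 + y) = 2*j*(-30 + y))
(W(-22, -26) + ((468 + 262) + (N(11, 7) - 1*163)))*(-1017) = (2*(-22)*(-30 - 26) + ((468 + 262) + ((6 + 7)**2 - 1*163)))*(-1017) = (2*(-22)*(-56) + (730 + (13**2 - 163)))*(-1017) = (2464 + (730 + (169 - 163)))*(-1017) = (2464 + (730 + 6))*(-1017) = (2464 + 736)*(-1017) = 3200*(-1017) = -3254400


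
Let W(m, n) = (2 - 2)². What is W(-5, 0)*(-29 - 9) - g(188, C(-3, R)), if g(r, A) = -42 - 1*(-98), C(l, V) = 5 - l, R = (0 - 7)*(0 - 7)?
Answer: -56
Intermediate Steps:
W(m, n) = 0 (W(m, n) = 0² = 0)
R = 49 (R = -7*(-7) = 49)
g(r, A) = 56 (g(r, A) = -42 + 98 = 56)
W(-5, 0)*(-29 - 9) - g(188, C(-3, R)) = 0*(-29 - 9) - 1*56 = 0*(-38) - 56 = 0 - 56 = -56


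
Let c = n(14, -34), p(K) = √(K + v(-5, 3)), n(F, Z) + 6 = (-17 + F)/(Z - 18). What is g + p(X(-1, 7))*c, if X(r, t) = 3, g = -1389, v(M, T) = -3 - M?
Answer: -1389 - 309*√5/52 ≈ -1402.3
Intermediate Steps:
n(F, Z) = -6 + (-17 + F)/(-18 + Z) (n(F, Z) = -6 + (-17 + F)/(Z - 18) = -6 + (-17 + F)/(-18 + Z))
p(K) = √(2 + K) (p(K) = √(K + (-3 - 1*(-5))) = √(K + (-3 + 5)) = √(K + 2) = √(2 + K))
c = -309/52 (c = (91 + 14 - 6*(-34))/(-18 - 34) = (91 + 14 + 204)/(-52) = -1/52*309 = -309/52 ≈ -5.9423)
g + p(X(-1, 7))*c = -1389 + √(2 + 3)*(-309/52) = -1389 + √5*(-309/52) = -1389 - 309*√5/52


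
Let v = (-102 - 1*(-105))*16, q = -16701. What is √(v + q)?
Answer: I*√16653 ≈ 129.05*I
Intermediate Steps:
v = 48 (v = (-102 + 105)*16 = 3*16 = 48)
√(v + q) = √(48 - 16701) = √(-16653) = I*√16653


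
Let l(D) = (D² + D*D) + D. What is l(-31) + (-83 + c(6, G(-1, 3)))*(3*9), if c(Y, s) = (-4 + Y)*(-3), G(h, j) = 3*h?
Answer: -512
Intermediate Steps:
c(Y, s) = 12 - 3*Y
l(D) = D + 2*D² (l(D) = (D² + D²) + D = 2*D² + D = D + 2*D²)
l(-31) + (-83 + c(6, G(-1, 3)))*(3*9) = -31*(1 + 2*(-31)) + (-83 + (12 - 3*6))*(3*9) = -31*(1 - 62) + (-83 + (12 - 18))*27 = -31*(-61) + (-83 - 6)*27 = 1891 - 89*27 = 1891 - 2403 = -512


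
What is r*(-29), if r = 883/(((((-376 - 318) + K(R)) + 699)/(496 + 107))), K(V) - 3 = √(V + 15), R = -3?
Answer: -30882042/13 + 15441021*√3/26 ≈ -1.3469e+6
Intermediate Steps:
K(V) = 3 + √(15 + V) (K(V) = 3 + √(V + 15) = 3 + √(15 + V))
r = 883/(8/603 + 2*√3/603) (r = 883/(((((-376 - 318) + (3 + √(15 - 3))) + 699)/(496 + 107))) = 883/((((-694 + (3 + √12)) + 699)/603)) = 883/((((-694 + (3 + 2*√3)) + 699)*(1/603))) = 883/((((-691 + 2*√3) + 699)*(1/603))) = 883/(((8 + 2*√3)*(1/603))) = 883/(8/603 + 2*√3/603) ≈ 46445.)
r*(-29) = (1064898/13 - 532449*√3/26)*(-29) = -30882042/13 + 15441021*√3/26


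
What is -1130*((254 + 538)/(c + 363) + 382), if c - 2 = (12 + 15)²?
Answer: -236565500/547 ≈ -4.3248e+5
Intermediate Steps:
c = 731 (c = 2 + (12 + 15)² = 2 + 27² = 2 + 729 = 731)
-1130*((254 + 538)/(c + 363) + 382) = -1130*((254 + 538)/(731 + 363) + 382) = -1130*(792/1094 + 382) = -1130*(792*(1/1094) + 382) = -1130*(396/547 + 382) = -1130*209350/547 = -236565500/547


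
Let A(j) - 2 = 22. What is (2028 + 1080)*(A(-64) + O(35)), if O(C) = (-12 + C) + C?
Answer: 254856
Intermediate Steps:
O(C) = -12 + 2*C
A(j) = 24 (A(j) = 2 + 22 = 24)
(2028 + 1080)*(A(-64) + O(35)) = (2028 + 1080)*(24 + (-12 + 2*35)) = 3108*(24 + (-12 + 70)) = 3108*(24 + 58) = 3108*82 = 254856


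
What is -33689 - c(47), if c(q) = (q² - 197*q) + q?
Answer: -26686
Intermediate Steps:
c(q) = q² - 196*q
-33689 - c(47) = -33689 - 47*(-196 + 47) = -33689 - 47*(-149) = -33689 - 1*(-7003) = -33689 + 7003 = -26686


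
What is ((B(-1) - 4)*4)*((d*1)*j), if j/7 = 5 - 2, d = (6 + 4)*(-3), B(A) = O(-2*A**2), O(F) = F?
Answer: 15120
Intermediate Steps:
B(A) = -2*A**2
d = -30 (d = 10*(-3) = -30)
j = 21 (j = 7*(5 - 2) = 7*3 = 21)
((B(-1) - 4)*4)*((d*1)*j) = ((-2*(-1)**2 - 4)*4)*(-30*1*21) = ((-2*1 - 4)*4)*(-30*21) = ((-2 - 4)*4)*(-630) = -6*4*(-630) = -24*(-630) = 15120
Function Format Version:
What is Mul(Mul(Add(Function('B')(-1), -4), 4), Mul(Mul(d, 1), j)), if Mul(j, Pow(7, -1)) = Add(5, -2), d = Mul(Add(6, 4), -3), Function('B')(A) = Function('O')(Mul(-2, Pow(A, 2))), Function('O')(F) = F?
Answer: 15120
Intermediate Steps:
Function('B')(A) = Mul(-2, Pow(A, 2))
d = -30 (d = Mul(10, -3) = -30)
j = 21 (j = Mul(7, Add(5, -2)) = Mul(7, 3) = 21)
Mul(Mul(Add(Function('B')(-1), -4), 4), Mul(Mul(d, 1), j)) = Mul(Mul(Add(Mul(-2, Pow(-1, 2)), -4), 4), Mul(Mul(-30, 1), 21)) = Mul(Mul(Add(Mul(-2, 1), -4), 4), Mul(-30, 21)) = Mul(Mul(Add(-2, -4), 4), -630) = Mul(Mul(-6, 4), -630) = Mul(-24, -630) = 15120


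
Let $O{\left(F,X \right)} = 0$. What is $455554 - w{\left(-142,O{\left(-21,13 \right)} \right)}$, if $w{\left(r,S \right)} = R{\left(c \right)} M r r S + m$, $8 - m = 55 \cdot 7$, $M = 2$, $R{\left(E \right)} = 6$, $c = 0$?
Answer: $455931$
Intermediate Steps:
$m = -377$ ($m = 8 - 55 \cdot 7 = 8 - 385 = -377$)
$w{\left(r,S \right)} = -377 + 12 S r^{2}$ ($w{\left(r,S \right)} = 6 \cdot 2 r r S - 377 = 12 r r S - 377 = 12 r^{2} S - 377 = 12 S r^{2} - 377 = -377 + 12 S r^{2}$)
$455554 - w{\left(-142,O{\left(-21,13 \right)} \right)} = 455554 - \left(-377 + 12 \cdot 0 \left(-142\right)^{2}\right) = 455554 - \left(-377 + 12 \cdot 0 \cdot 20164\right) = 455554 - \left(-377 + 0\right) = 455554 - -377 = 455554 + 377 = 455931$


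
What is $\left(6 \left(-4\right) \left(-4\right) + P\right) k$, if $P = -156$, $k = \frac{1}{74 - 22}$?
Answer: $- \frac{15}{13} \approx -1.1538$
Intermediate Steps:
$k = \frac{1}{52}$ ($k = \frac{1}{74 - 22} = \frac{1}{52} \approx 0.019231$)
$\left(6 \left(-4\right) \left(-4\right) + P\right) k = \left(6 \left(-4\right) \left(-4\right) - 156\right) \frac{1}{52} = \left(\left(-24\right) \left(-4\right) - 156\right) \frac{1}{52} = \left(96 - 156\right) \frac{1}{52} = \left(-60\right) \frac{1}{52} = - \frac{15}{13}$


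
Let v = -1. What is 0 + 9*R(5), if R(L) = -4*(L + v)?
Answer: -144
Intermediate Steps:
R(L) = 4 - 4*L (R(L) = -4*(L - 1) = -4*(-1 + L) = 4 - 4*L)
0 + 9*R(5) = 0 + 9*(4 - 4*5) = 0 + 9*(4 - 20) = 0 + 9*(-16) = 0 - 144 = -144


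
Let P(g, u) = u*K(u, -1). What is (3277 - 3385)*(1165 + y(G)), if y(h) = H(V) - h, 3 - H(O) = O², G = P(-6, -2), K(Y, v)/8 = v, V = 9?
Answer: -115668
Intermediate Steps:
K(Y, v) = 8*v
P(g, u) = -8*u (P(g, u) = u*(8*(-1)) = u*(-8) = -8*u)
G = 16 (G = -8*(-2) = 16)
H(O) = 3 - O²
y(h) = -78 - h (y(h) = (3 - 1*9²) - h = (3 - 1*81) - h = (3 - 81) - h = -78 - h)
(3277 - 3385)*(1165 + y(G)) = (3277 - 3385)*(1165 + (-78 - 1*16)) = -108*(1165 + (-78 - 16)) = -108*(1165 - 94) = -108*1071 = -115668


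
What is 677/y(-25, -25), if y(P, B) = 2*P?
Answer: -677/50 ≈ -13.540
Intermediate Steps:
677/y(-25, -25) = 677/((2*(-25))) = 677/(-50) = 677*(-1/50) = -677/50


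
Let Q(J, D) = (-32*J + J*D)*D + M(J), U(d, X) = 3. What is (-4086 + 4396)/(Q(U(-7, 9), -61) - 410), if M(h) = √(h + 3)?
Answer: 1029758/55171775 - 62*√6/55171775 ≈ 0.018662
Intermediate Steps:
M(h) = √(3 + h)
Q(J, D) = √(3 + J) + D*(-32*J + D*J) (Q(J, D) = (-32*J + J*D)*D + √(3 + J) = (-32*J + D*J)*D + √(3 + J) = D*(-32*J + D*J) + √(3 + J) = √(3 + J) + D*(-32*J + D*J))
(-4086 + 4396)/(Q(U(-7, 9), -61) - 410) = (-4086 + 4396)/((√(3 + 3) + 3*(-61)² - 32*(-61)*3) - 410) = 310/((√6 + 3*3721 + 5856) - 410) = 310/((√6 + 11163 + 5856) - 410) = 310/((17019 + √6) - 410) = 310/(16609 + √6)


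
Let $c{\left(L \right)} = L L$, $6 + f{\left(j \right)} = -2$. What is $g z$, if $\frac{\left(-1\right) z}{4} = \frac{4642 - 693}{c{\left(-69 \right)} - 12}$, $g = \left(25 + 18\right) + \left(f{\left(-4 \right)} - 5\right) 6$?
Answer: $\frac{552860}{4749} \approx 116.42$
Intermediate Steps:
$f{\left(j \right)} = -8$ ($f{\left(j \right)} = -6 - 2 = -8$)
$c{\left(L \right)} = L^{2}$
$g = -35$ ($g = \left(25 + 18\right) + \left(-8 - 5\right) 6 = 43 - 78 = -35$)
$z = - \frac{15796}{4749}$ ($z = - 4 \frac{4642 - 693}{\left(-69\right)^{2} - 12} = - 4 \frac{3949}{4761 - 12} = - 4 \cdot \frac{3949}{4749} = - 4 \cdot 3949 \cdot \frac{1}{4749} = \left(-4\right) \frac{3949}{4749} = - \frac{15796}{4749} \approx -3.3262$)
$g z = \left(-35\right) \left(- \frac{15796}{4749}\right) = \frac{552860}{4749}$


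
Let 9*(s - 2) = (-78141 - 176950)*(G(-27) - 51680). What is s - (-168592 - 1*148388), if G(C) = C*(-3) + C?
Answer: 13172180804/9 ≈ 1.4636e+9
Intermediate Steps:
G(C) = -2*C (G(C) = -3*C + C = -2*C)
s = 13169327984/9 (s = 2 + ((-78141 - 176950)*(-2*(-27) - 51680))/9 = 2 + (-255091*(54 - 51680))/9 = 2 + (-255091*(-51626))/9 = 2 + (⅑)*13169327966 = 2 + 13169327966/9 = 13169327984/9 ≈ 1.4633e+9)
s - (-168592 - 1*148388) = 13169327984/9 - (-168592 - 1*148388) = 13169327984/9 - (-168592 - 148388) = 13169327984/9 - 1*(-316980) = 13169327984/9 + 316980 = 13172180804/9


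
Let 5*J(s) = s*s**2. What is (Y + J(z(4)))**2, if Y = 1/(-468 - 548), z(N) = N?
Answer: 4227470361/25806400 ≈ 163.81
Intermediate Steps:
Y = -1/1016 (Y = 1/(-1016) = -1/1016 ≈ -0.00098425)
J(s) = s**3/5 (J(s) = (s*s**2)/5 = s**3/5)
(Y + J(z(4)))**2 = (-1/1016 + (1/5)*4**3)**2 = (-1/1016 + (1/5)*64)**2 = (-1/1016 + 64/5)**2 = (65019/5080)**2 = 4227470361/25806400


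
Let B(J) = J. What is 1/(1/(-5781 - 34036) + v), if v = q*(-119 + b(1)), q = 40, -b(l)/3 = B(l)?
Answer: -39817/194306961 ≈ -0.00020492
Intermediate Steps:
b(l) = -3*l
v = -4880 (v = 40*(-119 - 3*1) = 40*(-119 - 3) = 40*(-122) = -4880)
1/(1/(-5781 - 34036) + v) = 1/(1/(-5781 - 34036) - 4880) = 1/(1/(-39817) - 4880) = 1/(-1/39817 - 4880) = 1/(-194306961/39817) = -39817/194306961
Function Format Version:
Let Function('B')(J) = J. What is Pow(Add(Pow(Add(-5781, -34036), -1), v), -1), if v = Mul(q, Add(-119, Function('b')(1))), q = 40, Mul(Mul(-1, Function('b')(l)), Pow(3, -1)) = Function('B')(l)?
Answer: Rational(-39817, 194306961) ≈ -0.00020492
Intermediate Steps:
Function('b')(l) = Mul(-3, l)
v = -4880 (v = Mul(40, Add(-119, Mul(-3, 1))) = Mul(40, Add(-119, -3)) = Mul(40, -122) = -4880)
Pow(Add(Pow(Add(-5781, -34036), -1), v), -1) = Pow(Add(Pow(Add(-5781, -34036), -1), -4880), -1) = Pow(Add(Pow(-39817, -1), -4880), -1) = Pow(Add(Rational(-1, 39817), -4880), -1) = Pow(Rational(-194306961, 39817), -1) = Rational(-39817, 194306961)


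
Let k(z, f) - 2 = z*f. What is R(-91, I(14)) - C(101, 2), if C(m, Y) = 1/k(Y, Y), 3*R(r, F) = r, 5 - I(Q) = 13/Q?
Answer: -61/2 ≈ -30.500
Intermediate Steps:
I(Q) = 5 - 13/Q
R(r, F) = r/3
k(z, f) = 2 + f*z (k(z, f) = 2 + z*f = 2 + f*z)
C(m, Y) = 1/(2 + Y**2) (C(m, Y) = 1/(2 + Y*Y) = 1/(2 + Y**2))
R(-91, I(14)) - C(101, 2) = (1/3)*(-91) - 1/(2 + 2**2) = -91/3 - 1/(2 + 4) = -91/3 - 1/6 = -61/2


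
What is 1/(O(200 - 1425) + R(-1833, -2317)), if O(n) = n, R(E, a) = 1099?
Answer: -1/126 ≈ -0.0079365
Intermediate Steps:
1/(O(200 - 1425) + R(-1833, -2317)) = 1/((200 - 1425) + 1099) = 1/(-1225 + 1099) = 1/(-126) = -1/126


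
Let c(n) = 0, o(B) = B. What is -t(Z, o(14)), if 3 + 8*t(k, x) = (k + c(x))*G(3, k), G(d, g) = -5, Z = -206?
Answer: -1027/8 ≈ -128.38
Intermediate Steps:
t(k, x) = -3/8 - 5*k/8 (t(k, x) = -3/8 + ((k + 0)*(-5))/8 = -3/8 + (k*(-5))/8 = -3/8 + (-5*k)/8 = -3/8 - 5*k/8)
-t(Z, o(14)) = -(-3/8 - 5/8*(-206)) = -(-3/8 + 515/4) = -1*1027/8 = -1027/8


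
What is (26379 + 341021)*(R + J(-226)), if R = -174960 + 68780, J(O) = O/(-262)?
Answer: -5110338175800/131 ≈ -3.9010e+10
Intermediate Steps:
J(O) = -O/262 (J(O) = O*(-1/262) = -O/262)
R = -106180
(26379 + 341021)*(R + J(-226)) = (26379 + 341021)*(-106180 - 1/262*(-226)) = 367400*(-106180 + 113/131) = 367400*(-13909467/131) = -5110338175800/131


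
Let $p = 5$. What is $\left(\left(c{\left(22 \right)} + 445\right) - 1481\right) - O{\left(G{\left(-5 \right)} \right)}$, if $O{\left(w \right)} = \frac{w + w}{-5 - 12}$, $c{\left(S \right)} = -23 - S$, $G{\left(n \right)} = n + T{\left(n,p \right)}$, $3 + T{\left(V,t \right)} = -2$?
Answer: $- \frac{18397}{17} \approx -1082.2$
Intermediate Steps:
$T{\left(V,t \right)} = -5$ ($T{\left(V,t \right)} = -3 - 2 = -5$)
$G{\left(n \right)} = -5 + n$ ($G{\left(n \right)} = n - 5 = -5 + n$)
$O{\left(w \right)} = - \frac{2 w}{17}$ ($O{\left(w \right)} = \frac{2 w}{-17} = 2 w \left(- \frac{1}{17}\right) = - \frac{2 w}{17}$)
$\left(\left(c{\left(22 \right)} + 445\right) - 1481\right) - O{\left(G{\left(-5 \right)} \right)} = \left(\left(\left(-23 - 22\right) + 445\right) - 1481\right) - - \frac{2 \left(-5 - 5\right)}{17} = \left(\left(\left(-23 - 22\right) + 445\right) - 1481\right) - \left(- \frac{2}{17}\right) \left(-10\right) = \left(\left(-45 + 445\right) - 1481\right) - \frac{20}{17} = \left(400 - 1481\right) - \frac{20}{17} = -1081 - \frac{20}{17} = - \frac{18397}{17}$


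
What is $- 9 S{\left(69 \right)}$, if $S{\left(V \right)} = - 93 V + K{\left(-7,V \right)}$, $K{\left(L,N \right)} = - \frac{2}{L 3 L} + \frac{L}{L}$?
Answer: $\frac{2829462}{49} \approx 57744.0$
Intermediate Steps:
$K{\left(L,N \right)} = 1 - \frac{2}{3 L^{2}}$ ($K{\left(L,N \right)} = - \frac{2}{3 L L} + 1 = - \frac{2}{3 L^{2}} + 1 = 1 - \frac{2}{3 L^{2}}$)
$S{\left(V \right)} = \frac{145}{147} - 93 V$ ($S{\left(V \right)} = - 93 V + \left(1 - \frac{2}{3 \cdot 49}\right) = - 93 V + \left(1 - \frac{2}{147}\right) = - 93 V + \frac{145}{147} = \frac{145}{147} - 93 V$)
$- 9 S{\left(69 \right)} = - 9 \left(\frac{145}{147} - 6417\right) = \left(-9\right) \left(- \frac{943154}{147}\right) = \frac{2829462}{49}$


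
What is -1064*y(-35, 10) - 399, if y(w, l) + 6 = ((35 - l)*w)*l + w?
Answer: 9353225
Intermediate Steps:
y(w, l) = -6 + w + l*w*(35 - l) (y(w, l) = -6 + (((35 - l)*w)*l + w) = -6 + ((w*(35 - l))*l + w) = -6 + (l*w*(35 - l) + w) = -6 + (w + l*w*(35 - l)) = -6 + w + l*w*(35 - l))
-1064*y(-35, 10) - 399 = -1064*(-6 - 35 - 1*(-35)*10**2 + 35*10*(-35)) - 399 = -1064*(-6 - 35 - 1*(-35)*100 - 12250) - 399 = -1064*(-6 - 35 + 3500 - 12250) - 399 = -1064*(-8791) - 399 = 9353624 - 399 = 9353225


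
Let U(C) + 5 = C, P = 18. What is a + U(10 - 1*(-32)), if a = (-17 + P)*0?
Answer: 37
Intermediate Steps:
U(C) = -5 + C
a = 0 (a = (-17 + 18)*0 = 1*0 = 0)
a + U(10 - 1*(-32)) = 0 + (-5 + (10 - 1*(-32))) = 0 + (-5 + (10 + 32)) = 0 + (-5 + 42) = 0 + 37 = 37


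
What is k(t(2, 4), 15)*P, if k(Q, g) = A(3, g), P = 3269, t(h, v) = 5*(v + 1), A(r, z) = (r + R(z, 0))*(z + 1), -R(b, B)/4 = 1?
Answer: -52304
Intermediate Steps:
R(b, B) = -4 (R(b, B) = -4*1 = -4)
A(r, z) = (1 + z)*(-4 + r) (A(r, z) = (r - 4)*(z + 1) = (-4 + r)*(1 + z) = (1 + z)*(-4 + r))
t(h, v) = 5 + 5*v (t(h, v) = 5*(1 + v) = 5 + 5*v)
k(Q, g) = -1 - g (k(Q, g) = -4 + 3 - 4*g + 3*g = -1 - g)
k(t(2, 4), 15)*P = (-1 - 1*15)*3269 = (-1 - 15)*3269 = -16*3269 = -52304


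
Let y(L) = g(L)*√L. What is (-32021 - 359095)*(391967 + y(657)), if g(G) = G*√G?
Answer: -322129395456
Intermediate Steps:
g(G) = G^(3/2)
y(L) = L² (y(L) = L^(3/2)*√L = L²)
(-32021 - 359095)*(391967 + y(657)) = (-32021 - 359095)*(391967 + 657²) = -391116*(391967 + 431649) = -391116*823616 = -322129395456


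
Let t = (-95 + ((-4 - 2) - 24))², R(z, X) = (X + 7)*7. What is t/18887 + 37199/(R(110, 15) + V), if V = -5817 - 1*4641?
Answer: -541577513/194611648 ≈ -2.7829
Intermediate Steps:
V = -10458 (V = -5817 - 4641 = -10458)
R(z, X) = 49 + 7*X (R(z, X) = (7 + X)*7 = 49 + 7*X)
t = 15625 (t = (-95 + (-6 - 24))² = (-95 - 30)² = (-125)² = 15625)
t/18887 + 37199/(R(110, 15) + V) = 15625/18887 + 37199/((49 + 7*15) - 10458) = 15625*(1/18887) + 37199/((49 + 105) - 10458) = 15625/18887 + 37199/(154 - 10458) = 15625/18887 + 37199/(-10304) = 15625/18887 + 37199*(-1/10304) = 15625/18887 - 37199/10304 = -541577513/194611648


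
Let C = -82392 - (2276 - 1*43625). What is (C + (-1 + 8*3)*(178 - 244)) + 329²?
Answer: 65680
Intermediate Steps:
C = -41043 (C = -82392 - (2276 - 43625) = -82392 - 1*(-41349) = -82392 + 41349 = -41043)
(C + (-1 + 8*3)*(178 - 244)) + 329² = (-41043 + (-1 + 8*3)*(178 - 244)) + 329² = (-41043 + (-1 + 24)*(-66)) + 108241 = (-41043 + 23*(-66)) + 108241 = (-41043 - 1518) + 108241 = -42561 + 108241 = 65680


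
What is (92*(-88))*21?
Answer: -170016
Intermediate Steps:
(92*(-88))*21 = -8096*21 = -170016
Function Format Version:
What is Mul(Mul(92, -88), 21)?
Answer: -170016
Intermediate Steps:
Mul(Mul(92, -88), 21) = Mul(-8096, 21) = -170016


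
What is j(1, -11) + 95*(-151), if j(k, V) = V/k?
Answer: -14356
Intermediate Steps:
j(1, -11) + 95*(-151) = -11/1 + 95*(-151) = -11*1 - 14345 = -11 - 14345 = -14356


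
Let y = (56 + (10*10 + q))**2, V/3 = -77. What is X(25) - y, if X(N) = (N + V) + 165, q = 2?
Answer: -25005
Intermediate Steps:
V = -231 (V = 3*(-77) = -231)
X(N) = -66 + N (X(N) = (N - 231) + 165 = (-231 + N) + 165 = -66 + N)
y = 24964 (y = (56 + (10*10 + 2))**2 = (56 + (100 + 2))**2 = (56 + 102)**2 = 158**2 = 24964)
X(25) - y = (-66 + 25) - 1*24964 = -41 - 24964 = -25005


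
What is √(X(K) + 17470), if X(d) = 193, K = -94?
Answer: √17663 ≈ 132.90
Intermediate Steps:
√(X(K) + 17470) = √(193 + 17470) = √17663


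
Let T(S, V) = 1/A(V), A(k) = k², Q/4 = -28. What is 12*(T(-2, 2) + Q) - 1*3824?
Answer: -5165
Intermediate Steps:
Q = -112 (Q = 4*(-28) = -112)
T(S, V) = V⁻² (T(S, V) = 1/(V²) = V⁻²)
12*(T(-2, 2) + Q) - 1*3824 = 12*(2⁻² - 112) - 1*3824 = 12*(¼ - 112) - 3824 = 12*(-447/4) - 3824 = -1341 - 3824 = -5165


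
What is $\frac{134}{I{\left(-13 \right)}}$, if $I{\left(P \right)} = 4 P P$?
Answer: $\frac{67}{338} \approx 0.19822$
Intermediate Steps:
$I{\left(P \right)} = 4 P^{2}$
$\frac{134}{I{\left(-13 \right)}} = \frac{134}{4 \left(-13\right)^{2}} = \frac{134}{4 \cdot 169} = \frac{134}{676} = 134 \cdot \frac{1}{676} = \frac{67}{338}$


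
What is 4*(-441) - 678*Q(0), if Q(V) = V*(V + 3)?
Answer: -1764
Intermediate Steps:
Q(V) = V*(3 + V)
4*(-441) - 678*Q(0) = 4*(-441) - 0*(3 + 0) = -1764 - 0*3 = -1764 - 678*0 = -1764 + 0 = -1764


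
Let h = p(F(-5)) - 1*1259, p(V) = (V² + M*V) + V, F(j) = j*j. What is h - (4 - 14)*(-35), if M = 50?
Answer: 291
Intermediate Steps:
F(j) = j²
p(V) = V² + 51*V (p(V) = (V² + 50*V) + V = V² + 51*V)
h = 641 (h = (-5)²*(51 + (-5)²) - 1*1259 = 25*(51 + 25) - 1259 = 25*76 - 1259 = 1900 - 1259 = 641)
h - (4 - 14)*(-35) = 641 - (4 - 14)*(-35) = 641 - (-10)*(-35) = 641 - 1*350 = 641 - 350 = 291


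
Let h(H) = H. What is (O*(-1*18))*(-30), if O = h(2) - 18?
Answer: -8640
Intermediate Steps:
O = -16 (O = 2 - 18 = -16)
(O*(-1*18))*(-30) = -(-16)*18*(-30) = -16*(-18)*(-30) = 288*(-30) = -8640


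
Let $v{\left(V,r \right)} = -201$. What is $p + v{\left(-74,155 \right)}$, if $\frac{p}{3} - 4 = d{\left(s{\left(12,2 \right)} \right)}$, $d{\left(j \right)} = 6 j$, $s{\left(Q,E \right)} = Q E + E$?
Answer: $279$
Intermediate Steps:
$s{\left(Q,E \right)} = E + E Q$ ($s{\left(Q,E \right)} = E Q + E = E + E Q$)
$p = 480$ ($p = 12 + 3 \cdot 6 \cdot 2 \left(1 + 12\right) = 12 + 3 \cdot 6 \cdot 2 \cdot 13 = 12 + 3 \cdot 6 \cdot 26 = 12 + 3 \cdot 156 = 12 + 468 = 480$)
$p + v{\left(-74,155 \right)} = 480 - 201 = 279$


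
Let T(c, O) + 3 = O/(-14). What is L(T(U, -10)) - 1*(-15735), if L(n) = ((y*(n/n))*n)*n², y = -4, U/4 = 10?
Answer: 5413489/343 ≈ 15783.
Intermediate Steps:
U = 40 (U = 4*10 = 40)
T(c, O) = -3 - O/14 (T(c, O) = -3 + O/(-14) = -3 + O*(-1/14) = -3 - O/14)
L(n) = -4*n³ (L(n) = ((-4*n/n)*n)*n² = ((-4*1)*n)*n² = (-4*n)*n² = -4*n³)
L(T(U, -10)) - 1*(-15735) = -4*(-3 - 1/14*(-10))³ - 1*(-15735) = -4*(-3 + 5/7)³ + 15735 = -4*(-16/7)³ + 15735 = -4*(-4096/343) + 15735 = 16384/343 + 15735 = 5413489/343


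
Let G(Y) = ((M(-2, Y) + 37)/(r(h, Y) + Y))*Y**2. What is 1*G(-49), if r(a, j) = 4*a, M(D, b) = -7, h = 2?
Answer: -72030/41 ≈ -1756.8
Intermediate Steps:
G(Y) = 30*Y**2/(8 + Y) (G(Y) = ((-7 + 37)/(4*2 + Y))*Y**2 = (30/(8 + Y))*Y**2 = 30*Y**2/(8 + Y))
1*G(-49) = 1*(30*(-49)**2/(8 - 49)) = 1*(30*2401/(-41)) = 1*(30*2401*(-1/41)) = 1*(-72030/41) = -72030/41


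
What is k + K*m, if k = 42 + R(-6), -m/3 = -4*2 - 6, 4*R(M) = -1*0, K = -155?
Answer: -6468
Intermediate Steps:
R(M) = 0 (R(M) = (-1*0)/4 = (¼)*0 = 0)
m = 42 (m = -3*(-4*2 - 6) = -3*(-8 - 6) = -3*(-14) = 42)
k = 42 (k = 42 + 0 = 42)
k + K*m = 42 - 155*42 = 42 - 6510 = -6468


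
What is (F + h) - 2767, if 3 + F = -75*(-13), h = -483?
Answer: -2278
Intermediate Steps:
F = 972 (F = -3 - 75*(-13) = -3 + 975 = 972)
(F + h) - 2767 = (972 - 483) - 2767 = 489 - 2767 = -2278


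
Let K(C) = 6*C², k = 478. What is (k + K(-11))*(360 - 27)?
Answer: 400932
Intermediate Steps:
(k + K(-11))*(360 - 27) = (478 + 6*(-11)²)*(360 - 27) = (478 + 6*121)*333 = (478 + 726)*333 = 1204*333 = 400932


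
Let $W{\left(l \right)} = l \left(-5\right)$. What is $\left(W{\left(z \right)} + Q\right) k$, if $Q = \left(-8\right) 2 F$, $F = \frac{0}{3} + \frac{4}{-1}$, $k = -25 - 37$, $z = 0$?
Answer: $-3968$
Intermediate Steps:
$k = -62$ ($k = -25 - 37 = -62$)
$F = -4$ ($F = 0 \cdot \frac{1}{3} + 4 \left(-1\right) = 0 - 4 = -4$)
$W{\left(l \right)} = - 5 l$
$Q = 64$ ($Q = \left(-8\right) 2 \left(-4\right) = \left(-16\right) \left(-4\right) = 64$)
$\left(W{\left(z \right)} + Q\right) k = \left(\left(-5\right) 0 + 64\right) \left(-62\right) = \left(0 + 64\right) \left(-62\right) = 64 \left(-62\right) = -3968$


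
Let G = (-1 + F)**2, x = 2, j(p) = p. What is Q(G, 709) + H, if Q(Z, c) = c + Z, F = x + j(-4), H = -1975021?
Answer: -1974303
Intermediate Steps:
F = -2 (F = 2 - 4 = -2)
G = 9 (G = (-1 - 2)**2 = (-3)**2 = 9)
Q(Z, c) = Z + c
Q(G, 709) + H = (9 + 709) - 1975021 = 718 - 1975021 = -1974303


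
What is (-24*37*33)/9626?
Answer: -14652/4813 ≈ -3.0443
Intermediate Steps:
(-24*37*33)/9626 = -888*33*(1/9626) = -29304*1/9626 = -14652/4813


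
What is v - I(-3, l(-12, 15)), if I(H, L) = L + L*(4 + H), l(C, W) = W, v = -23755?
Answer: -23785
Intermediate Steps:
v - I(-3, l(-12, 15)) = -23755 - 15*(5 - 3) = -23755 - 15*2 = -23755 - 1*30 = -23755 - 30 = -23785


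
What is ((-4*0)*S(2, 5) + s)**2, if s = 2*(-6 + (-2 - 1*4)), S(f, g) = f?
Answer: 576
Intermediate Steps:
s = -24 (s = 2*(-6 + (-2 - 4)) = 2*(-6 - 6) = 2*(-12) = -24)
((-4*0)*S(2, 5) + s)**2 = (-4*0*2 - 24)**2 = (0*2 - 24)**2 = (0 - 24)**2 = (-24)**2 = 576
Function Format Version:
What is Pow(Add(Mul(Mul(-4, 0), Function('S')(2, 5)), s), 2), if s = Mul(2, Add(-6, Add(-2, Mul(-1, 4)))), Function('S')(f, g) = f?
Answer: 576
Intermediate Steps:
s = -24 (s = Mul(2, Add(-6, Add(-2, -4))) = Mul(2, Add(-6, -6)) = Mul(2, -12) = -24)
Pow(Add(Mul(Mul(-4, 0), Function('S')(2, 5)), s), 2) = Pow(Add(Mul(Mul(-4, 0), 2), -24), 2) = Pow(Add(Mul(0, 2), -24), 2) = Pow(Add(0, -24), 2) = Pow(-24, 2) = 576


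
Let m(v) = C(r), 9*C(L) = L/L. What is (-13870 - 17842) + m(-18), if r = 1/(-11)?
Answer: -285407/9 ≈ -31712.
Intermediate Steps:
r = -1/11 ≈ -0.090909
C(L) = ⅑ (C(L) = (L/L)/9 = (⅑)*1 = ⅑)
m(v) = ⅑
(-13870 - 17842) + m(-18) = (-13870 - 17842) + ⅑ = -31712 + ⅑ = -285407/9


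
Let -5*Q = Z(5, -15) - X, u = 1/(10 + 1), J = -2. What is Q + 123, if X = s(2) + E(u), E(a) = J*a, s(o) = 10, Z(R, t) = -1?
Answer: 6884/55 ≈ 125.16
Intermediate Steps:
u = 1/11 ≈ 0.090909
E(a) = -2*a
X = 108/11 (X = 10 - 2*1/11 = 10 - 2/11 = 108/11 ≈ 9.8182)
Q = 119/55 (Q = -(-1 - 1*108/11)/5 = -(-1 - 108/11)/5 = -⅕*(-119/11) = 119/55 ≈ 2.1636)
Q + 123 = 119/55 + 123 = 6884/55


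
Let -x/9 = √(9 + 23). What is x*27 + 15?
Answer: 15 - 972*√2 ≈ -1359.6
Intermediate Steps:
x = -36*√2 (x = -9*√(9 + 23) = -36*√2 ≈ -50.912)
x*27 + 15 = -36*√2*27 + 15 = -972*√2 + 15 = 15 - 972*√2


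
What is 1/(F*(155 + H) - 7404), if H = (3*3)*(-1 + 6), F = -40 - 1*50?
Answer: -1/25404 ≈ -3.9364e-5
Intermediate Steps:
F = -90 (F = -40 - 50 = -90)
H = 45 (H = 9*5 = 45)
1/(F*(155 + H) - 7404) = 1/(-90*(155 + 45) - 7404) = 1/(-90*200 - 7404) = 1/(-18000 - 7404) = 1/(-25404) = -1/25404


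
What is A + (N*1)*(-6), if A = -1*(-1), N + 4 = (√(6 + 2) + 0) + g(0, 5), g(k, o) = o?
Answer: -5 - 12*√2 ≈ -21.971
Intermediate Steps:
N = 1 + 2*√2 (N = -4 + ((√(6 + 2) + 0) + 5) = -4 + ((√8 + 0) + 5) = -4 + ((2*√2 + 0) + 5) = -4 + (2*√2 + 5) = -4 + (5 + 2*√2) = 1 + 2*√2 ≈ 3.8284)
A = 1
A + (N*1)*(-6) = 1 + ((1 + 2*√2)*1)*(-6) = 1 + (1 + 2*√2)*(-6) = 1 + (-6 - 12*√2) = -5 - 12*√2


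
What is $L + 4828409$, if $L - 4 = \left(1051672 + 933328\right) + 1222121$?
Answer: $8035534$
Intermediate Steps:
$L = 3207125$ ($L = 4 + \left(\left(1051672 + 933328\right) + 1222121\right) = 4 + \left(1985000 + 1222121\right) = 4 + 3207121 = 3207125$)
$L + 4828409 = 3207125 + 4828409 = 8035534$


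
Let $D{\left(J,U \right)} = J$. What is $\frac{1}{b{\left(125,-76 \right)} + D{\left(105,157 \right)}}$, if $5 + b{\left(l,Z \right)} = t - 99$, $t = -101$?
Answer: $- \frac{1}{100} \approx -0.01$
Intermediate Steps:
$b{\left(l,Z \right)} = -205$ ($b{\left(l,Z \right)} = -5 - 200 = -205$)
$\frac{1}{b{\left(125,-76 \right)} + D{\left(105,157 \right)}} = \frac{1}{-205 + 105} = \frac{1}{-100} = - \frac{1}{100}$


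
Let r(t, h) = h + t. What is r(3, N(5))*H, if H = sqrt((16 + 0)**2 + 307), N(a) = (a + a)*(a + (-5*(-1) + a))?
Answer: 153*sqrt(563) ≈ 3630.3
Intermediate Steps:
N(a) = 2*a*(5 + 2*a) (N(a) = (2*a)*(a + (5 + a)) = (2*a)*(5 + 2*a) = 2*a*(5 + 2*a))
H = sqrt(563) (H = sqrt(16**2 + 307) = sqrt(256 + 307) = sqrt(563) ≈ 23.728)
r(3, N(5))*H = (2*5*(5 + 2*5) + 3)*sqrt(563) = (2*5*(5 + 10) + 3)*sqrt(563) = (2*5*15 + 3)*sqrt(563) = (150 + 3)*sqrt(563) = 153*sqrt(563)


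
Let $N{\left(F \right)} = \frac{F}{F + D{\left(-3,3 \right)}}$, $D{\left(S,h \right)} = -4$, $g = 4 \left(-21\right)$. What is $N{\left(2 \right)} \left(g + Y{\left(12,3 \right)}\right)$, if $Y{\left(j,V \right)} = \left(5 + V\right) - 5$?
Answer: $81$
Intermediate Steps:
$g = -84$
$Y{\left(j,V \right)} = V$
$N{\left(F \right)} = \frac{F}{-4 + F}$ ($N{\left(F \right)} = \frac{F}{F - 4} = \frac{F}{-4 + F}$)
$N{\left(2 \right)} \left(g + Y{\left(12,3 \right)}\right) = \frac{2}{-4 + 2} \left(-84 + 3\right) = \frac{2}{-2} \left(-81\right) = 2 \left(- \frac{1}{2}\right) \left(-81\right) = \left(-1\right) \left(-81\right) = 81$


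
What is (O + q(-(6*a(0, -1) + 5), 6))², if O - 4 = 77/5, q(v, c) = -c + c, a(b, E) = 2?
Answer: 9409/25 ≈ 376.36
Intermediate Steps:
q(v, c) = 0
O = 97/5 (O = 4 + 77/5 = 97/5 ≈ 19.400)
(O + q(-(6*a(0, -1) + 5), 6))² = (97/5 + 0)² = (97/5)² = 9409/25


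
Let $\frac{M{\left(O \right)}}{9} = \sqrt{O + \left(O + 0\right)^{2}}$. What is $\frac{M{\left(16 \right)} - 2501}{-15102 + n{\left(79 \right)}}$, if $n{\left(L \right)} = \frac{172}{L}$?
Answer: $\frac{197579}{1192886} - \frac{1422 \sqrt{17}}{596443} \approx 0.1558$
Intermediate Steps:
$M{\left(O \right)} = 9 \sqrt{O + O^{2}}$ ($M{\left(O \right)} = 9 \sqrt{O + \left(O + 0\right)^{2}} = 9 \sqrt{O + O^{2}}$)
$\frac{M{\left(16 \right)} - 2501}{-15102 + n{\left(79 \right)}} = \frac{9 \sqrt{16 \left(1 + 16\right)} - 2501}{-15102 + \frac{172}{79}} = \frac{9 \sqrt{16 \cdot 17} - 2501}{-15102 + 172 \cdot \frac{1}{79}} = \frac{9 \sqrt{272} - 2501}{-15102 + \frac{172}{79}} = \frac{9 \cdot 4 \sqrt{17} - 2501}{- \frac{1192886}{79}} = \left(36 \sqrt{17} - 2501\right) \left(- \frac{79}{1192886}\right) = \left(-2501 + 36 \sqrt{17}\right) \left(- \frac{79}{1192886}\right) = \frac{197579}{1192886} - \frac{1422 \sqrt{17}}{596443}$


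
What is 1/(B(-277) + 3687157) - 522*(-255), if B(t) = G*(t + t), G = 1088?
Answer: 410565149551/3084405 ≈ 1.3311e+5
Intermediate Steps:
B(t) = 2176*t (B(t) = 1088*(t + t) = 1088*(2*t) = 2176*t)
1/(B(-277) + 3687157) - 522*(-255) = 1/(2176*(-277) + 3687157) - 522*(-255) = 1/(-602752 + 3687157) + 133110 = 1/3084405 + 133110 = 410565149551/3084405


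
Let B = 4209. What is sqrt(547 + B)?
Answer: 2*sqrt(1189) ≈ 68.964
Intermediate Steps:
sqrt(547 + B) = sqrt(547 + 4209) = sqrt(4756) = 2*sqrt(1189)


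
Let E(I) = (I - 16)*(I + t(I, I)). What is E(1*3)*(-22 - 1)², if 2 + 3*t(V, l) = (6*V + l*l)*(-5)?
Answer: 880256/3 ≈ 2.9342e+5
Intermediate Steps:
t(V, l) = -⅔ - 10*V - 5*l²/3 (t(V, l) = -⅔ + ((6*V + l*l)*(-5))/3 = -⅔ + ((6*V + l²)*(-5))/3 = -⅔ + ((l² + 6*V)*(-5))/3 = -⅔ + (-30*V - 5*l²)/3 = -⅔ + (-10*V - 5*l²/3) = -⅔ - 10*V - 5*l²/3)
E(I) = (-16 + I)*(-⅔ - 9*I - 5*I²/3) (E(I) = (I - 16)*(I + (-⅔ - 10*I - 5*I²/3)) = (-16 + I)*(-⅔ - 9*I - 5*I²/3))
E(1*3)*(-22 - 1)² = (32/3 - 5*(1*3)³/3 + 53*(1*3)²/3 + 430*(1*3)/3)*(-22 - 1)² = (32/3 - 5/3*3³ + (53/3)*3² + (430/3)*3)*(-23)² = (32/3 - 5/3*27 + (53/3)*9 + 430)*529 = (32/3 - 45 + 159 + 430)*529 = (1664/3)*529 = 880256/3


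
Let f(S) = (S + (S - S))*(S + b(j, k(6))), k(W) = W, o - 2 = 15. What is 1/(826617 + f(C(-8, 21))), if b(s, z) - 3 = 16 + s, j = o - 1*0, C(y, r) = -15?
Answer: 1/826302 ≈ 1.2102e-6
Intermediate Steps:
o = 17 (o = 2 + 15 = 17)
j = 17 (j = 17 - 1*0 = 17 + 0 = 17)
b(s, z) = 19 + s (b(s, z) = 3 + (16 + s) = 19 + s)
f(S) = S*(36 + S) (f(S) = (S + (S - S))*(S + (19 + 17)) = (S + 0)*(S + 36) = S*(36 + S))
1/(826617 + f(C(-8, 21))) = 1/(826617 - 15*(36 - 15)) = 1/(826617 - 15*21) = 1/(826617 - 315) = 1/826302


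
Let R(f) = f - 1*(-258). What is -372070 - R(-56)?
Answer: -372272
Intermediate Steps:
R(f) = 258 + f (R(f) = f + 258 = 258 + f)
-372070 - R(-56) = -372070 - (258 - 56) = -372070 - 1*202 = -372070 - 202 = -372272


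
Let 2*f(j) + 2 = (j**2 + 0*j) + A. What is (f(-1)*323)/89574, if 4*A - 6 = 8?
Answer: 1615/358296 ≈ 0.0045074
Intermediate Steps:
A = 7/2 (A = 3/2 + (1/4)*8 = 3/2 + 2 = 7/2 ≈ 3.5000)
f(j) = 3/4 + j**2/2 (f(j) = -1 + ((j**2 + 0*j) + 7/2)/2 = -1 + ((j**2 + 0) + 7/2)/2 = -1 + (j**2 + 7/2)/2 = -1 + (7/2 + j**2)/2 = -1 + (7/4 + j**2/2) = 3/4 + j**2/2)
(f(-1)*323)/89574 = ((3/4 + (1/2)*(-1)**2)*323)/89574 = ((3/4 + (1/2)*1)*323)*(1/89574) = ((3/4 + 1/2)*323)*(1/89574) = ((5/4)*323)*(1/89574) = (1615/4)*(1/89574) = 1615/358296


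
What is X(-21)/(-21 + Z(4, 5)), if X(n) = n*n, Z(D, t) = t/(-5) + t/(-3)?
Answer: -1323/71 ≈ -18.634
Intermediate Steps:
Z(D, t) = -8*t/15 (Z(D, t) = t*(-⅕) + t*(-⅓) = -t/5 - t/3 = -8*t/15)
X(n) = n²
X(-21)/(-21 + Z(4, 5)) = (-21)²/(-21 - 8/15*5) = 441/(-21 - 8/3) = 441/(-71/3) = -3/71*441 = -1323/71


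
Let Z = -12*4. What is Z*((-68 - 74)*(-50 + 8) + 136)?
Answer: -292800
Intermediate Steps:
Z = -48
Z*((-68 - 74)*(-50 + 8) + 136) = -48*((-68 - 74)*(-50 + 8) + 136) = -48*(-142*(-42) + 136) = -48*(5964 + 136) = -48*6100 = -292800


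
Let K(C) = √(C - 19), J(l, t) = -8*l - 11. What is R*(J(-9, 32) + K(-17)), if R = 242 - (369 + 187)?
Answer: -19154 - 1884*I ≈ -19154.0 - 1884.0*I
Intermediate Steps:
J(l, t) = -11 - 8*l
K(C) = √(-19 + C)
R = -314 (R = 242 - 1*556 = 242 - 556 = -314)
R*(J(-9, 32) + K(-17)) = -314*((-11 - 8*(-9)) + √(-19 - 17)) = -314*((-11 + 72) + √(-36)) = -314*(61 + 6*I) = -19154 - 1884*I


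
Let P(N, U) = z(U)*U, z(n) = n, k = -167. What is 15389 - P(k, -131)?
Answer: -1772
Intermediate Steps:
P(N, U) = U² (P(N, U) = U*U = U²)
15389 - P(k, -131) = 15389 - 1*(-131)² = 15389 - 1*17161 = 15389 - 17161 = -1772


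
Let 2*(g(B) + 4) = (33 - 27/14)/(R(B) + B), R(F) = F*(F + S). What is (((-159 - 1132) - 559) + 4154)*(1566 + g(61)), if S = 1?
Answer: 10756984512/2989 ≈ 3.5989e+6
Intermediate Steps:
R(F) = F*(1 + F) (R(F) = F*(F + 1) = F*(1 + F))
g(B) = -4 + 435/(28*(B + B*(1 + B))) (g(B) = -4 + ((33 - 27/14)/(B*(1 + B) + B))/2 = -4 + ((33 - 27*1/14)/(B + B*(1 + B)))/2 = -4 + ((33 - 27/14)/(B + B*(1 + B)))/2 = -4 + (435/(14*(B + B*(1 + B))))/2 = -4 + 435/(28*(B + B*(1 + B))))
(((-159 - 1132) - 559) + 4154)*(1566 + g(61)) = (((-159 - 1132) - 559) + 4154)*(1566 + (1/28)*(435 - 224*61 - 112*61²)/(61*(2 + 61))) = ((-1291 - 559) + 4154)*(1566 + (1/28)*(1/61)*(435 - 13664 - 112*3721)/63) = (-1850 + 4154)*(1566 + (1/28)*(1/61)*(1/63)*(435 - 13664 - 416752)) = 2304*(1566 + (1/28)*(1/61)*(1/63)*(-429981)) = 2304*(1566 - 143327/35868) = 2304*(56025961/35868) = 10756984512/2989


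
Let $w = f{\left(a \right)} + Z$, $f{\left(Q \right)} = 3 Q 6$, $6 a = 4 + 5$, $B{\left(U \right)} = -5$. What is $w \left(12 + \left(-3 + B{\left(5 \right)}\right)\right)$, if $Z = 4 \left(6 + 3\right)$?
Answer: $252$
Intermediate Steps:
$a = \frac{3}{2}$ ($a = \frac{4 + 5}{6} = \frac{1}{6} \cdot 9 = \frac{3}{2} \approx 1.5$)
$Z = 36$ ($Z = 4 \cdot 9 = 36$)
$f{\left(Q \right)} = 18 Q$
$w = 63$ ($w = 18 \cdot \frac{3}{2} + 36 = 27 + 36 = 63$)
$w \left(12 + \left(-3 + B{\left(5 \right)}\right)\right) = 63 \left(12 - 8\right) = 63 \cdot 4 = 252$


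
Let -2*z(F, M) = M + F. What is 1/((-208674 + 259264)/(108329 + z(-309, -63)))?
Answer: 21703/10118 ≈ 2.1450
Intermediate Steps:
z(F, M) = -F/2 - M/2 (z(F, M) = -(M + F)/2 = -(F + M)/2 = -F/2 - M/2)
1/((-208674 + 259264)/(108329 + z(-309, -63))) = 1/((-208674 + 259264)/(108329 + (-½*(-309) - ½*(-63)))) = 1/(50590/(108329 + (309/2 + 63/2))) = 1/(50590/(108329 + 186)) = 1/(50590/108515) = 1/(50590*(1/108515)) = 1/(10118/21703) = 21703/10118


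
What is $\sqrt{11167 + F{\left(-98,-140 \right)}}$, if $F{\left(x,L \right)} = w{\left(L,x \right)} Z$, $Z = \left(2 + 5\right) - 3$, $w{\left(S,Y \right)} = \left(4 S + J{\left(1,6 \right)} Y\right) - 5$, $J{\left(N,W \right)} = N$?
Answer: $\sqrt{8515} \approx 92.277$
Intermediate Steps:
$w{\left(S,Y \right)} = -5 + Y + 4 S$ ($w{\left(S,Y \right)} = \left(4 S + 1 Y\right) - 5 = \left(4 S + Y\right) - 5 = \left(Y + 4 S\right) - 5 = -5 + Y + 4 S$)
$Z = 4$ ($Z = 7 - 3 = 4$)
$F{\left(x,L \right)} = -20 + 4 x + 16 L$ ($F{\left(x,L \right)} = \left(-5 + x + 4 L\right) 4 = -20 + 4 x + 16 L$)
$\sqrt{11167 + F{\left(-98,-140 \right)}} = \sqrt{11167 + \left(-20 + 4 \left(-98\right) + 16 \left(-140\right)\right)} = \sqrt{11167 - 2652} = \sqrt{8515}$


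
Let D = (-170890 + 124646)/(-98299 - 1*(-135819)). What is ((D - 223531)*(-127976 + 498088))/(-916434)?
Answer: 97003225024024/1074518865 ≈ 90276.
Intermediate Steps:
D = -11561/9380 (D = -46244/(-98299 + 135819) = -46244/37520 = -46244*1/37520 = -11561/9380 ≈ -1.2325)
((D - 223531)*(-127976 + 498088))/(-916434) = ((-11561/9380 - 223531)*(-127976 + 498088))/(-916434) = -2096732341/9380*370112*(-1/916434) = -194006450048048/2345*(-1/916434) = 97003225024024/1074518865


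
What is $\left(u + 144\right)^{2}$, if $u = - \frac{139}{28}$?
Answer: $\frac{15155449}{784} \approx 19331.0$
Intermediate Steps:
$u = - \frac{139}{28}$ ($u = \left(-139\right) \frac{1}{28} = - \frac{139}{28} \approx -4.9643$)
$\left(u + 144\right)^{2} = \left(- \frac{139}{28} + 144\right)^{2} = \left(\frac{3893}{28}\right)^{2} = \frac{15155449}{784}$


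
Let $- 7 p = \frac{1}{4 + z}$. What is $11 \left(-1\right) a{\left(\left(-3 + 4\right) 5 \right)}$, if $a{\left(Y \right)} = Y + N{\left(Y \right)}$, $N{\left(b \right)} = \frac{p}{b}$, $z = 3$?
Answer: $- \frac{13464}{245} \approx -54.955$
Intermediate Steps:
$p = - \frac{1}{49}$ ($p = - \frac{1}{7 \left(4 + 3\right)} = - \frac{1}{7 \cdot 7} = \left(- \frac{1}{7}\right) \frac{1}{7} = - \frac{1}{49} \approx -0.020408$)
$N{\left(b \right)} = - \frac{1}{49 b}$
$a{\left(Y \right)} = Y - \frac{1}{49 Y}$
$11 \left(-1\right) a{\left(\left(-3 + 4\right) 5 \right)} = 11 \left(-1\right) \left(\left(-3 + 4\right) 5 - \frac{1}{49 \left(-3 + 4\right) 5}\right) = - 11 \left(1 \cdot 5 - \frac{1}{49 \cdot 1 \cdot 5}\right) = - 11 \left(5 - \frac{1}{49 \cdot 5}\right) = - 11 \left(5 - \frac{1}{245}\right) = \left(-11\right) \frac{1224}{245} = - \frac{13464}{245}$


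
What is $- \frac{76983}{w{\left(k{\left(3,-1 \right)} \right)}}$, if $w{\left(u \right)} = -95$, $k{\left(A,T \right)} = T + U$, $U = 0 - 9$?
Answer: $\frac{76983}{95} \approx 810.35$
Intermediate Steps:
$U = -9$ ($U = 0 - 9 = -9$)
$k{\left(A,T \right)} = -9 + T$ ($k{\left(A,T \right)} = T - 9 = -9 + T$)
$- \frac{76983}{w{\left(k{\left(3,-1 \right)} \right)}} = - \frac{76983}{-95} = \left(-76983\right) \left(- \frac{1}{95}\right) = \frac{76983}{95}$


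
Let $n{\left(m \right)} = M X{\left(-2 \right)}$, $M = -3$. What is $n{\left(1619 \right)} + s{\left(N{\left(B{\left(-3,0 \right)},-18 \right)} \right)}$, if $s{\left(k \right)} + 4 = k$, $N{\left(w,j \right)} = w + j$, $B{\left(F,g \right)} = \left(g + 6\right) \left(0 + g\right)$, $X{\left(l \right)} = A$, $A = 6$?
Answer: $-40$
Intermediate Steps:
$X{\left(l \right)} = 6$
$B{\left(F,g \right)} = g \left(6 + g\right)$ ($B{\left(F,g \right)} = \left(6 + g\right) g = g \left(6 + g\right)$)
$N{\left(w,j \right)} = j + w$
$n{\left(m \right)} = -18$ ($n{\left(m \right)} = \left(-3\right) 6 = -18$)
$s{\left(k \right)} = -4 + k$
$n{\left(1619 \right)} + s{\left(N{\left(B{\left(-3,0 \right)},-18 \right)} \right)} = -18 - 22 = -40$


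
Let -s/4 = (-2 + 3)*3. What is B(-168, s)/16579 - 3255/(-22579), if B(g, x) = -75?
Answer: 52271220/374337241 ≈ 0.13964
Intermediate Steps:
s = -12 (s = -4*(-2 + 3)*3 = -4*3 = -12)
B(-168, s)/16579 - 3255/(-22579) = -75/16579 - 3255/(-22579) = -75*1/16579 - 3255*(-1/22579) = -75/16579 + 3255/22579 = 52271220/374337241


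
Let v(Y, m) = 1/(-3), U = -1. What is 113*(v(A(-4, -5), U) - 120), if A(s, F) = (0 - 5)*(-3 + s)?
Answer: -40793/3 ≈ -13598.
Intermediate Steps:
A(s, F) = 15 - 5*s (A(s, F) = -5*(-3 + s) = 15 - 5*s)
v(Y, m) = -⅓
113*(v(A(-4, -5), U) - 120) = 113*(-⅓ - 120) = 113*(-361/3) = -40793/3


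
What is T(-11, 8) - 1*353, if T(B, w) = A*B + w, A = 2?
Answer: -367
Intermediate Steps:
T(B, w) = w + 2*B (T(B, w) = 2*B + w = w + 2*B)
T(-11, 8) - 1*353 = (8 + 2*(-11)) - 1*353 = (8 - 22) - 353 = -14 - 353 = -367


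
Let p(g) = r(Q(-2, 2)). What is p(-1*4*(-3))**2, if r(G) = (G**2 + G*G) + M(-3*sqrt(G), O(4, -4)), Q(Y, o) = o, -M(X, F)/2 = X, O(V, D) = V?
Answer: 136 + 96*sqrt(2) ≈ 271.76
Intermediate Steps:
M(X, F) = -2*X
r(G) = 2*G**2 + 6*sqrt(G) (r(G) = (G**2 + G*G) - (-6)*sqrt(G) = (G**2 + G**2) + 6*sqrt(G) = 2*G**2 + 6*sqrt(G))
p(g) = 8 + 6*sqrt(2) (p(g) = 2*2**2 + 6*sqrt(2) = 2*4 + 6*sqrt(2) = 8 + 6*sqrt(2))
p(-1*4*(-3))**2 = (8 + 6*sqrt(2))**2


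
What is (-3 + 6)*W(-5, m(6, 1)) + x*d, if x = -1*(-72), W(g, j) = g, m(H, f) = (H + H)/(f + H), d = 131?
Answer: 9417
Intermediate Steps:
m(H, f) = 2*H/(H + f) (m(H, f) = (2*H)/(H + f) = 2*H/(H + f))
x = 72
(-3 + 6)*W(-5, m(6, 1)) + x*d = (-3 + 6)*(-5) + 72*131 = 3*(-5) + 9432 = -15 + 9432 = 9417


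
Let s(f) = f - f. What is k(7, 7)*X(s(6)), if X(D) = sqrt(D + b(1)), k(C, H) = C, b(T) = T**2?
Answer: 7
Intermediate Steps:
s(f) = 0
X(D) = sqrt(1 + D) (X(D) = sqrt(D + 1**2) = sqrt(D + 1) = sqrt(1 + D))
k(7, 7)*X(s(6)) = 7*sqrt(1 + 0) = 7*sqrt(1) = 7*1 = 7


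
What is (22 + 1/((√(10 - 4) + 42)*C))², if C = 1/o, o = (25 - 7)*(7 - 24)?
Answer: 18540022/85849 + 439008*√6/85849 ≈ 228.49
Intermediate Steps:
o = -306 (o = 18*(-17) = -306)
C = -1/306 (C = 1/(-306) = -1/306 ≈ -0.0032680)
(22 + 1/((√(10 - 4) + 42)*C))² = (22 + 1/((√(10 - 4) + 42)*(-1/306)))² = (22 - 306/(√6 + 42))² = (22 - 306/(42 + √6))²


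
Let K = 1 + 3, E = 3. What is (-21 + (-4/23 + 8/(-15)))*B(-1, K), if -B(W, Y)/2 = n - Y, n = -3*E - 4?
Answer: -254626/345 ≈ -738.05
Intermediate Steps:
K = 4
n = -13 (n = -3*3 - 4 = -9 - 4 = -13)
B(W, Y) = 26 + 2*Y (B(W, Y) = -2*(-13 - Y) = 26 + 2*Y)
(-21 + (-4/23 + 8/(-15)))*B(-1, K) = (-21 + (-4/23 + 8/(-15)))*(26 + 2*4) = (-21 + (-4*1/23 + 8*(-1/15)))*(26 + 8) = (-21 + (-4/23 - 8/15))*34 = (-21 - 244/345)*34 = -7489/345*34 = -254626/345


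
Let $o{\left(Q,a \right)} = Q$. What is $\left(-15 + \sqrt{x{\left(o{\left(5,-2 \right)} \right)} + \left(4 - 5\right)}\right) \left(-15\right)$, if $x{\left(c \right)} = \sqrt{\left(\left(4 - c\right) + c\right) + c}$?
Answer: $225 - 15 \sqrt{2} \approx 203.79$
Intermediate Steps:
$x{\left(c \right)} = \sqrt{4 + c}$
$\left(-15 + \sqrt{x{\left(o{\left(5,-2 \right)} \right)} + \left(4 - 5\right)}\right) \left(-15\right) = \left(-15 + \sqrt{\sqrt{4 + 5} + \left(4 - 5\right)}\right) \left(-15\right) = \left(-15 + \sqrt{\sqrt{9} - 1}\right) \left(-15\right) = \left(-15 + \sqrt{3 - 1}\right) \left(-15\right) = \left(-15 + \sqrt{2}\right) \left(-15\right) = 225 - 15 \sqrt{2}$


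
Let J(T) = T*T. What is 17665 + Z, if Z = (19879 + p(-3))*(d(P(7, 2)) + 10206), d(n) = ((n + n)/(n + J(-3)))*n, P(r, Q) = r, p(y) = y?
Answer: 405987723/2 ≈ 2.0299e+8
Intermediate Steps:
J(T) = T²
d(n) = 2*n²/(9 + n) (d(n) = ((n + n)/(n + (-3)²))*n = ((2*n)/(n + 9))*n = ((2*n)/(9 + n))*n = (2*n/(9 + n))*n = 2*n²/(9 + n))
Z = 405952393/2 (Z = (19879 - 3)*(2*7²/(9 + 7) + 10206) = 19876*(2*49/16 + 10206) = 19876*(2*49*(1/16) + 10206) = 19876*(49/8 + 10206) = 19876*(81697/8) = 405952393/2 ≈ 2.0298e+8)
17665 + Z = 17665 + 405952393/2 = 405987723/2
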